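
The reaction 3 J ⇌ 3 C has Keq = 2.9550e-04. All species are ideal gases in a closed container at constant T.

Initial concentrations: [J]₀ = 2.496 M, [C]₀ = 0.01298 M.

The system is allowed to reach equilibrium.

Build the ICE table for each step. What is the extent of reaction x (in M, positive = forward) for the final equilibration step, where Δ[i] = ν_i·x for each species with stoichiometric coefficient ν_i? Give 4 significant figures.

x = 0.0479 M

Q₀ = 1.4063e-07 vs Keq = 2.9550e-04 ⇒ Q<K, forward
Step 1:
                  J         C
  init        2.496   0.01298
  Δ         -0.1437    0.1437
  eq          2.352    0.1567
  solve Keq expr → x = 0.0479; check Q = 2.9550e-04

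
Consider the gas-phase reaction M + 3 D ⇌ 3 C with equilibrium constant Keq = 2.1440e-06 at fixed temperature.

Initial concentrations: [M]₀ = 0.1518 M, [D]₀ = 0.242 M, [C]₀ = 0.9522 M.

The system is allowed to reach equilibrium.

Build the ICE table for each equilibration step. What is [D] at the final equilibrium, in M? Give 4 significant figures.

[D]_eq = 1.182 M

Q₀ = 401.3 vs Keq = 2.1440e-06 ⇒ Q>K, reverse
Step 1:
                  M         D         C
  Initial    0.1518     0.242    0.9522
  Change     0.3135    0.9404   -0.9404
  Equil      0.4653     1.182   0.01181
  solve Keq expr → x = -0.3135; check Q = 2.1440e-06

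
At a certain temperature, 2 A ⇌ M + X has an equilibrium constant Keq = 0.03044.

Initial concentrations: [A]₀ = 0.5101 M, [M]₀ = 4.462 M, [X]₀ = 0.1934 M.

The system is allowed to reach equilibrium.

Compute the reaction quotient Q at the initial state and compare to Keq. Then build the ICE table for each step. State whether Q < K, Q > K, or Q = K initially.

Q₀ = 3.316; Q > K (proceeds reverse)

Q₀ = 3.316 vs Keq = 0.03044 ⇒ Q>K, reverse
Step 1:
                  A         M         X
  init       0.5101     4.462    0.1934
  Δ          0.3756   -0.1878   -0.1878
  eq         0.8857     4.274  0.005587
  solve Keq expr → x = -0.1878; check Q = 0.03044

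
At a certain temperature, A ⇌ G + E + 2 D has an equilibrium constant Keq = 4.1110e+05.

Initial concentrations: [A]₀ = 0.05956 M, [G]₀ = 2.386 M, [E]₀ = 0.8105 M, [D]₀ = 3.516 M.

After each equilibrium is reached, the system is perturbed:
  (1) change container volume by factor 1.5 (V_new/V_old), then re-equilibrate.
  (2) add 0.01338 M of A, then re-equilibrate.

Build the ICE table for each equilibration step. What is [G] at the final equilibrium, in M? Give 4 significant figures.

Q₀ = 401.4 vs Keq = 4.1110e+05 ⇒ Q<K, forward
Step 1:
                    A           G           E           D
  Initial     0.05956       2.386      0.8105       3.516
  Change     -0.05949     0.05949     0.05949       0.119
  Equil    6.8381e-05       2.445        0.87       3.635
  solve Keq expr → x = 0.05949; check Q = 4.1110e+05
Then change container volume by factor 1.5 (V_new/V_old).
Step 2:
                    A           G           E           D
  Initial  4.5588e-05        1.63        0.58       2.423
  Change  -3.2078e-05  3.2078e-05  3.2078e-05  6.4157e-05
  Equil    1.3509e-05        1.63        0.58       2.423
  solve Keq expr → x = 3.2078e-05; check Q = 4.1110e+05
Then add 0.01338 M of A.
Step 3:
                    A           G           E           D
  Initial     0.01339        1.63        0.58       2.423
  Change     -0.01338     0.01338     0.01338     0.02676
  Equil    1.4244e-05       1.644      0.5934        2.45
  solve Keq expr → x = 0.01338; check Q = 4.1110e+05

[G]_eq = 1.644 M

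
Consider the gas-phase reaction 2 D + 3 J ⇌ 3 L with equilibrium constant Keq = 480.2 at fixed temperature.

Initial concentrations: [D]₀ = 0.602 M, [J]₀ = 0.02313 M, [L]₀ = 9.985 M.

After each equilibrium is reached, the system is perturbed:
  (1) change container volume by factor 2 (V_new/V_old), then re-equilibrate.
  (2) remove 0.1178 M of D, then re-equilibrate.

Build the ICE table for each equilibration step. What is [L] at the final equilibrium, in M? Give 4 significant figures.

Q₀ = 2.2199e+08 vs Keq = 480.2 ⇒ Q>K, reverse
Step 1:
                    D           J           L
  init          0.602     0.02313       9.985
  Δ            0.6465      0.9698     -0.9698
  eq            1.249      0.9929       9.015
  solve Keq expr → x = -0.3233; check Q = 480.2
Then change container volume by factor 2 (V_new/V_old).
Step 2:
                    D           J           L
  init         0.6243      0.4965       4.508
  Δ            0.1185      0.1777     -0.1777
  eq           0.7427      0.6742        4.33
  solve Keq expr → x = -0.05924; check Q = 480.2
Then remove 0.1178 M of D.
Step 3:
                    D           J           L
  init         0.6249      0.6742        4.33
  Δ           0.03256     0.04883    -0.04883
  eq           0.6575       0.723       4.281
  solve Keq expr → x = -0.01628; check Q = 480.2

[L]_eq = 4.281 M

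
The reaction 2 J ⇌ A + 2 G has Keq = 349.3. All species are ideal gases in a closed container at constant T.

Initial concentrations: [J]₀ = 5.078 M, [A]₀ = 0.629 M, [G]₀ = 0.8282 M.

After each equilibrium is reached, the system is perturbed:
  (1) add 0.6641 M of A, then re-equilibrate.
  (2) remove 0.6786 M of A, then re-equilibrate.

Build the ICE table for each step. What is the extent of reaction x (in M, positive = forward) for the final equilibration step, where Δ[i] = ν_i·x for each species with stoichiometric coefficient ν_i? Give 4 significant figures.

x = 0.02397 M

Q₀ = 0.01673 vs Keq = 349.3 ⇒ Q<K, forward
Step 1:
                   J          A          G
  I            5.078      0.629     0.8282
  C           -4.583      2.292      4.583
  E           0.4948      2.921      5.411
  solve Keq expr → x = 2.292; check Q = 349.3
Then add 0.6641 M of A.
Step 2:
                   J          A          G
  I           0.4948      3.585      5.411
  C          0.04685   -0.02343   -0.04685
  E           0.5417      3.561      5.365
  solve Keq expr → x = -0.02343; check Q = 349.3
Then remove 0.6786 M of A.
Step 3:
                   J          A          G
  I           0.5417      2.883      5.365
  C         -0.04794    0.02397    0.04794
  E           0.4937      2.907      5.412
  solve Keq expr → x = 0.02397; check Q = 349.3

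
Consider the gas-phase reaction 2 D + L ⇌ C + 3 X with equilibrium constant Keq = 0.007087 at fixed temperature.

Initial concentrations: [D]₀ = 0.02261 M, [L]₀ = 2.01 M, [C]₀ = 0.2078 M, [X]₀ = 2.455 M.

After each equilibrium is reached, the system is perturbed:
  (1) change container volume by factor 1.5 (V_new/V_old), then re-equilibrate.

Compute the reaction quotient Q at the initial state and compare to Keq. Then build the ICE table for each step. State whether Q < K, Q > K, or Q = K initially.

Q₀ = 2992; Q > K (proceeds reverse)

Q₀ = 2992 vs Keq = 0.007087 ⇒ Q>K, reverse
Step 1:
                  D         L         C         X
  init      0.02261      2.01    0.2078     2.455
  Δ          0.4146    0.2073   -0.2073   -0.6219
  eq         0.4372     2.217 4.8774e-04     1.833
  solve Keq expr → x = -0.2073; check Q = 0.007087
Then change container volume by factor 1.5 (V_new/V_old).
Step 2:
                  D         L         C         X
  init       0.2915     1.478 3.2516e-04     1.222
  Δ       -3.2175e-04 -1.6087e-04 1.6087e-04 4.8262e-04
  eq         0.2912     1.478 4.8603e-04     1.223
  solve Keq expr → x = 1.6087e-04; check Q = 0.007087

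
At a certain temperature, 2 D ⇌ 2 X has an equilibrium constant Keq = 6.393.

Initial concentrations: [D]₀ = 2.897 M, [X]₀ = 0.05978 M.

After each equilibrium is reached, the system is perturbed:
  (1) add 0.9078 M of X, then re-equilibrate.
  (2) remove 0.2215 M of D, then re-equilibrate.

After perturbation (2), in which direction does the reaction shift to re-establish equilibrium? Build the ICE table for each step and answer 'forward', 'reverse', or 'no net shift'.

Q₀ = 4.2581e-04 vs Keq = 6.393 ⇒ Q<K, forward
Step 1:
                  D         X
  init        2.897   0.05978
  Δ          -2.059     2.059
  eq          0.838     2.119
  solve Keq expr → x = 1.03; check Q = 6.393
Then add 0.9078 M of X.
Step 2:
                  D         X
  init        0.838     3.027
  Δ          0.2573   -0.2573
  eq          1.095     2.769
  solve Keq expr → x = -0.1286; check Q = 6.393
Then remove 0.2215 M of D.
Step 3:
                  D         X
  init       0.8738     2.769
  Δ          0.1587   -0.1587
  eq          1.032     2.611
  solve Keq expr → x = -0.07936; check Q = 6.393

Direction: reverse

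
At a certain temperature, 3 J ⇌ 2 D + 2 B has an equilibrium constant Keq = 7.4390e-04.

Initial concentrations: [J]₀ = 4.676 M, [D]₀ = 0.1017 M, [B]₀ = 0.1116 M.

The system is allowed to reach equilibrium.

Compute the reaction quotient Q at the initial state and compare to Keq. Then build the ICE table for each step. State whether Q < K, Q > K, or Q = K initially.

Q₀ = 1.2599e-06; Q < K (proceeds forward)

Q₀ = 1.2599e-06 vs Keq = 7.4390e-04 ⇒ Q<K, forward
Step 1:
                   J          D          B
  init         4.676     0.1017     0.1116
  Δ          -0.5564     0.3709     0.3709
  eq            4.12     0.4726     0.4825
  solve Keq expr → x = 0.1855; check Q = 7.4390e-04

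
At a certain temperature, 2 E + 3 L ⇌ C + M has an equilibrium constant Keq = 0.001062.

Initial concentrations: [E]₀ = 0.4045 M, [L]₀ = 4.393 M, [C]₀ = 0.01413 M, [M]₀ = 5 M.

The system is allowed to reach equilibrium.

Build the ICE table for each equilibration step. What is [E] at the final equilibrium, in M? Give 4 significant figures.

[E]_eq = 0.4261 M

Q₀ = 0.005093 vs Keq = 0.001062 ⇒ Q>K, reverse
Step 1:
                   E          L          C          M
  I           0.4045      4.393    0.01413          5
  C          0.02156    0.03234   -0.01078   -0.01078
  E           0.4261      4.425   0.003349      4.989
  solve Keq expr → x = -0.01078; check Q = 0.001062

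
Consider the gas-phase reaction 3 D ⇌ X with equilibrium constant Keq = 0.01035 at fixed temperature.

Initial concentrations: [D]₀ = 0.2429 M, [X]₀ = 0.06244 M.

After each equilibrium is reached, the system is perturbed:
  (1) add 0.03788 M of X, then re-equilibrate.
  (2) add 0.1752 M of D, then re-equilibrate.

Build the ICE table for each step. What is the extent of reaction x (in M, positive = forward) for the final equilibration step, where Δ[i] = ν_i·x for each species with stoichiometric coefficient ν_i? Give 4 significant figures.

x = 0.002053 M

Q₀ = 4.357 vs Keq = 0.01035 ⇒ Q>K, reverse
Step 1:
                    D           X
  I            0.2429     0.06244
  C            0.1849    -0.06163
  E            0.4278  8.1027e-04
  solve Keq expr → x = -0.06163; check Q = 0.01035
Then add 0.03788 M of X.
Step 2:
                    D           X
  I            0.4278     0.03869
  C            0.1112    -0.03707
  E             0.539    0.001621
  solve Keq expr → x = -0.03707; check Q = 0.01035
Then add 0.1752 M of D.
Step 3:
                    D           X
  I            0.7142    0.001621
  C         -0.006159    0.002053
  E             0.708    0.003674
  solve Keq expr → x = 0.002053; check Q = 0.01035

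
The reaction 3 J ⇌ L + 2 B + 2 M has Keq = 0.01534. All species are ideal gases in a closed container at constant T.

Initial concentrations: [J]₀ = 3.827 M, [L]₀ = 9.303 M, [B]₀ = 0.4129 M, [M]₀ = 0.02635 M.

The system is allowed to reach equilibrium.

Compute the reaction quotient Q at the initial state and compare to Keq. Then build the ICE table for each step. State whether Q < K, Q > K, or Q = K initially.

Q₀ = 1.9647e-05; Q < K (proceeds forward)

Q₀ = 1.9647e-05 vs Keq = 0.01534 ⇒ Q<K, forward
Step 1:
                    J           L           B           M
  init          3.827       9.303      0.4129     0.02635
  Δ           -0.4712      0.1571      0.3141      0.3141
  eq            3.356        9.46       0.727      0.3405
  solve Keq expr → x = 0.1571; check Q = 0.01534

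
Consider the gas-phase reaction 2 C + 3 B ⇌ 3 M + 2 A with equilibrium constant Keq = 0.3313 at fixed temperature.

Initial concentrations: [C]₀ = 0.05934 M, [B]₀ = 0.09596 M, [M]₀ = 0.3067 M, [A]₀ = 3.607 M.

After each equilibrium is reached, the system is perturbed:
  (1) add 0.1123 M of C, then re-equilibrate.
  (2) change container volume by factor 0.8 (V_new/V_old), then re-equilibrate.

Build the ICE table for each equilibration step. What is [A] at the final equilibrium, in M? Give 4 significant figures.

[A]_eq = 4.297 M

Q₀ = 1.2063e+05 vs Keq = 0.3313 ⇒ Q>K, reverse
Step 1:
                    C           B           M           A
  I           0.05934     0.09596      0.3067       3.607
  C            0.1765      0.2648     -0.2648     -0.1765
  E            0.2359      0.3608      0.0419        3.43
  solve Keq expr → x = -0.08827; check Q = 0.3313
Then add 0.1123 M of C.
Step 2:
                    C           B           M           A
  I            0.3482      0.3608      0.0419        3.43
  C         -0.006759    -0.01014     0.01014    0.006759
  E            0.3414      0.3506     0.05204       3.437
  solve Keq expr → x = 0.00338; check Q = 0.3313
Then change container volume by factor 0.8 (V_new/V_old).
Step 3:
                    C           B           M           A
  I            0.4268      0.4383     0.06504       4.297
  C                 0           0           0           0
  E            0.4268      0.4383     0.06504       4.297
  solve Keq expr → x = 0; check Q = 0.3313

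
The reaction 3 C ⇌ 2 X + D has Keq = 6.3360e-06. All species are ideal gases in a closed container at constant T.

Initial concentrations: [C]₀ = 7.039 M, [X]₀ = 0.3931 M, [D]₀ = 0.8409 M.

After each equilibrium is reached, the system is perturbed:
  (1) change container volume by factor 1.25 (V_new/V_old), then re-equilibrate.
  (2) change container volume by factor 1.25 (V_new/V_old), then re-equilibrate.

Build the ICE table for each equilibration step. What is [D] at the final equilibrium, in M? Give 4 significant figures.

[D]_eq = 0.4326 M

Q₀ = 3.7258e-04 vs Keq = 6.3360e-06 ⇒ Q>K, reverse
Step 1:
                   C          X          D
  Initial      7.039     0.3931     0.8409
  Change      0.4947    -0.3298    -0.1649
  Equil        7.534    0.06331      0.676
  solve Keq expr → x = -0.1649; check Q = 6.3360e-06
Then change container volume by factor 1.25 (V_new/V_old).
Step 2:
                   C          X          D
  Initial      6.027    0.05064     0.5408
  Change           0          0          0
  Equil        6.027    0.05064     0.5408
  solve Keq expr → x = 0; check Q = 6.3360e-06
Then change container volume by factor 1.25 (V_new/V_old).
Step 3:
                   C          X          D
  Initial      4.822    0.04052     0.4326
  Change           0          0          0
  Equil        4.822    0.04052     0.4326
  solve Keq expr → x = 0; check Q = 6.3360e-06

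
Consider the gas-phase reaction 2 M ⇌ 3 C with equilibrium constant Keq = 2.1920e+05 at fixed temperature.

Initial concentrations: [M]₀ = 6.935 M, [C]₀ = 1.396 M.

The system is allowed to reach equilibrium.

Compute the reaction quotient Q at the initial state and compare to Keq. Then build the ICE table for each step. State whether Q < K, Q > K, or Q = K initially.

Q₀ = 0.05657; Q < K (proceeds forward)

Q₀ = 0.05657 vs Keq = 2.1920e+05 ⇒ Q<K, forward
Step 1:
                   M          C
  Initial      6.935      1.396
  Change       -6.85      10.27
  Equil      0.08516      11.67
  solve Keq expr → x = 3.425; check Q = 2.1920e+05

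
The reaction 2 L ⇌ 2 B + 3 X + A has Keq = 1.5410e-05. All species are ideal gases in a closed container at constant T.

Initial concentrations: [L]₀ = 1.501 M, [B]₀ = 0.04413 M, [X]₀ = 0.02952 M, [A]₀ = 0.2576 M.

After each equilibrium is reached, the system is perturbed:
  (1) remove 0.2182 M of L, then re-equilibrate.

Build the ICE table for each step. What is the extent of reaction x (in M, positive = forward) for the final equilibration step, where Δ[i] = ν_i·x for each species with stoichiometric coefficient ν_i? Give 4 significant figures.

x = -0.003744 M

Q₀ = 5.7280e-09 vs Keq = 1.5410e-05 ⇒ Q<K, forward
Step 1:
                    L           B           X           A
  I             1.501     0.04413     0.02952      0.2576
  C           -0.0953      0.0953       0.143     0.04765
  E             1.406      0.1394      0.1725      0.3053
  solve Keq expr → x = 0.04765; check Q = 1.5410e-05
Then remove 0.2182 M of L.
Step 2:
                    L           B           X           A
  I             1.187      0.1394      0.1725      0.3053
  C          0.007489   -0.007489    -0.01123   -0.003744
  E             1.195      0.1319      0.1612      0.3015
  solve Keq expr → x = -0.003744; check Q = 1.5410e-05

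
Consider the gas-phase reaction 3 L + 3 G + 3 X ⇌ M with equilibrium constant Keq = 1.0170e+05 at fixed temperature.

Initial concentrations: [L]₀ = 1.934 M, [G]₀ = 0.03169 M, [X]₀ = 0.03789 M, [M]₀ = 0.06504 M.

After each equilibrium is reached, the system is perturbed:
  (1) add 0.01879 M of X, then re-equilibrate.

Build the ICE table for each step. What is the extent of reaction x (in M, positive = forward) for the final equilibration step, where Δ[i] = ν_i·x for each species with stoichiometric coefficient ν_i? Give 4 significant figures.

Q₀ = 5.1936e+06 vs Keq = 1.0170e+05 ⇒ Q>K, reverse
Step 1:
                    L           G           X           M
  init          1.934     0.03169     0.03789     0.06504
  Δ           0.02972     0.02972     0.02972   -0.009907
  eq            1.964     0.06141     0.06761     0.05513
  solve Keq expr → x = -0.009907; check Q = 1.0170e+05
Then add 0.01879 M of X.
Step 2:
                    L           G           X           M
  init          1.964     0.06141      0.0864     0.05513
  Δ         -0.007665   -0.007665   -0.007665    0.002555
  eq            1.956     0.05375     0.07874     0.05769
  solve Keq expr → x = 0.002555; check Q = 1.0170e+05

x = 0.002555 M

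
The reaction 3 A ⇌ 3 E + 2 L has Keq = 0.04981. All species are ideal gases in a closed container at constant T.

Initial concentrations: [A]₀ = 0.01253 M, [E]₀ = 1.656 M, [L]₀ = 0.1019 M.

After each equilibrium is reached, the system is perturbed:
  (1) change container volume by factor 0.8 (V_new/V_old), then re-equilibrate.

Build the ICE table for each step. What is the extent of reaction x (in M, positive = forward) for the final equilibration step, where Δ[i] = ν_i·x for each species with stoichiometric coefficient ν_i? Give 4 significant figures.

x = -8.3112e-04 M

Q₀ = 2.3970e+04 vs Keq = 0.04981 ⇒ Q>K, reverse
Step 1:
                    A           E           L
  Initial     0.01253       1.656      0.1019
  Change       0.1419     -0.1419    -0.09463
  Equil        0.1545       1.514    0.007273
  solve Keq expr → x = -0.04731; check Q = 0.04981
Then change container volume by factor 0.8 (V_new/V_old).
Step 2:
                    A           E           L
  Initial      0.1931       1.893    0.009091
  Change     0.002493   -0.002493   -0.001662
  Equil        0.1956        1.89    0.007429
  solve Keq expr → x = -8.3112e-04; check Q = 0.04981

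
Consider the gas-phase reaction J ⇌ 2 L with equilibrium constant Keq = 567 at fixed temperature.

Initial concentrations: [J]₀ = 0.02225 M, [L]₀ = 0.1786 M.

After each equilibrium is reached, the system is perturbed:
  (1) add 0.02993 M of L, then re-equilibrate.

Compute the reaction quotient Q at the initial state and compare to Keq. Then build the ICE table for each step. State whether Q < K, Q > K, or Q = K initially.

Q₀ = 1.434 vs Keq = 567 ⇒ Q<K, forward
Step 1:
                    J           L
  Initial     0.02225      0.1786
  Change     -0.02216     0.04432
  Equil    8.7646e-05      0.2229
  solve Keq expr → x = 0.02216; check Q = 567
Then add 0.02993 M of L.
Step 2:
                    J           L
  Initial  8.7646e-05      0.2529
  Change   2.5070e-05 -5.0140e-05
  Equil    1.1272e-04      0.2528
  solve Keq expr → x = -2.5070e-05; check Q = 567

Q₀ = 1.434; Q < K (proceeds forward)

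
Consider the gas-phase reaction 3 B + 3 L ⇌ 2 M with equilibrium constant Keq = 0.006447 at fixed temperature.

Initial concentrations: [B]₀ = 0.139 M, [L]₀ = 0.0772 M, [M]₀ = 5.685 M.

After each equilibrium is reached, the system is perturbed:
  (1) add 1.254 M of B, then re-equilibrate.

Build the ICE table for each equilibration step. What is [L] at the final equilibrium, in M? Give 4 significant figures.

Q₀ = 2.6156e+07 vs Keq = 0.006447 ⇒ Q>K, reverse
Step 1:
                   B          L          M
  Initial      0.139     0.0772      5.685
  Change       3.387      3.387     -2.258
  Equil        3.526      3.464      3.427
  solve Keq expr → x = -1.129; check Q = 0.006447
Then add 1.254 M of B.
Step 2:
                   B          L          M
  Initial       4.78      3.464      3.427
  Change     -0.4651    -0.4651     0.3101
  Equil        4.315      2.999      3.737
  solve Keq expr → x = 0.155; check Q = 0.006447

[L]_eq = 2.999 M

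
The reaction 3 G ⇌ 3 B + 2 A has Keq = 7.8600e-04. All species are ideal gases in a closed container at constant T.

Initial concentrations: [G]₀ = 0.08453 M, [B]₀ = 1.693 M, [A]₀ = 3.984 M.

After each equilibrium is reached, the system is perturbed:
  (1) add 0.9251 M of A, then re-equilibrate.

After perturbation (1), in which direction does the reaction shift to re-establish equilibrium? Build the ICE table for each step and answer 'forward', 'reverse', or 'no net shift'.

Q₀ = 1.2752e+05 vs Keq = 7.8600e-04 ⇒ Q>K, reverse
Step 1:
                    G           B           A
  I           0.08453       1.693       3.984
  C             1.616      -1.616      -1.077
  E               1.7     0.07705       2.907
  solve Keq expr → x = -0.5386; check Q = 7.8600e-04
Then add 0.9251 M of A.
Step 2:
                    G           B           A
  I               1.7     0.07705       3.832
  C            0.0124     -0.0124   -0.008268
  E             1.713     0.06465       3.824
  solve Keq expr → x = -0.004134; check Q = 7.8600e-04

Direction: reverse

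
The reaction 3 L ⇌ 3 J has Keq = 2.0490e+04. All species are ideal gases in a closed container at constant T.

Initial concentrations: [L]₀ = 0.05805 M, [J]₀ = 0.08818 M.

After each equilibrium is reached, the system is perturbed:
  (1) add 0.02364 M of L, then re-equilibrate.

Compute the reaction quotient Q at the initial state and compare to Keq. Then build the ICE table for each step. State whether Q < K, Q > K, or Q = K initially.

Q₀ = 3.505; Q < K (proceeds forward)

Q₀ = 3.505 vs Keq = 2.0490e+04 ⇒ Q<K, forward
Step 1:
                   L          J
  I          0.05805    0.08818
  C         -0.05289    0.05289
  E         0.005155     0.1411
  solve Keq expr → x = 0.01763; check Q = 2.0490e+04
Then add 0.02364 M of L.
Step 2:
                   L          J
  I           0.0288     0.1411
  C         -0.02281    0.02281
  E         0.005989     0.1639
  solve Keq expr → x = 0.007602; check Q = 2.0490e+04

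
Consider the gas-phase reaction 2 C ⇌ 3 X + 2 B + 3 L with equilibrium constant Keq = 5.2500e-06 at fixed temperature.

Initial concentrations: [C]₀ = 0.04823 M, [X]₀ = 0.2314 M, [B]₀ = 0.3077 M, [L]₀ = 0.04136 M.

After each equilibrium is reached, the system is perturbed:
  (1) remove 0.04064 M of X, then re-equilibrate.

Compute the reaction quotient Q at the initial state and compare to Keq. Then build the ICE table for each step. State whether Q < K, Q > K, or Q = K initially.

Q₀ = 3.5682e-05; Q > K (proceeds reverse)

Q₀ = 3.5682e-05 vs Keq = 5.2500e-06 ⇒ Q>K, reverse
Step 1:
                    C           X           B           L
  init        0.04823      0.2314      0.3077     0.04136
  Δ          0.009658    -0.01449   -0.009658    -0.01449
  eq          0.05789      0.2169       0.298     0.02687
  solve Keq expr → x = -0.004829; check Q = 5.2500e-06
Then remove 0.04064 M of X.
Step 2:
                    C           X           B           L
  init        0.05789      0.1763       0.298     0.02687
  Δ         -0.002792    0.004188    0.002792    0.004188
  eq           0.0551      0.1805      0.3008     0.03106
  solve Keq expr → x = 0.001396; check Q = 5.2500e-06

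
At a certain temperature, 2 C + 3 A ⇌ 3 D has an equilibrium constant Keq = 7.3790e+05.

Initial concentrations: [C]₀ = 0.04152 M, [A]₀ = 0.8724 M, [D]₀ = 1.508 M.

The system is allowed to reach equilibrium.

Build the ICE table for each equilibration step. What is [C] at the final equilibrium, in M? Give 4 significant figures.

[C]_eq = 0.003101 M

Q₀ = 2996 vs Keq = 7.3790e+05 ⇒ Q<K, forward
Step 1:
                   C          A          D
  init       0.04152     0.8724      1.508
  Δ         -0.03842   -0.05763    0.05763
  eq        0.003101     0.8148      1.566
  solve Keq expr → x = 0.01921; check Q = 7.3790e+05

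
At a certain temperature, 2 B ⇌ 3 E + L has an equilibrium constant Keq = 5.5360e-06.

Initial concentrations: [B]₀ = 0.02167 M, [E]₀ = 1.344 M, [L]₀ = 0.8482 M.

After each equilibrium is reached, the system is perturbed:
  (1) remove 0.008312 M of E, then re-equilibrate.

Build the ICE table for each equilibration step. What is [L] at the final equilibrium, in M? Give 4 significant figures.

Q₀ = 4385 vs Keq = 5.5360e-06 ⇒ Q>K, reverse
Step 1:
                  B         E         L
  Initial   0.02167     1.344    0.8482
  Change     0.8811    -1.322   -0.4406
  Equil      0.9028   0.02229    0.4076
  solve Keq expr → x = -0.4406; check Q = 5.5360e-06
Then remove 0.008312 M of E.
Step 2:
                  B         E         L
  Initial    0.9028   0.01397    0.4076
  Change  -0.005449  0.008173  0.002724
  Equil      0.8974   0.02215    0.4104
  solve Keq expr → x = 0.002724; check Q = 5.5360e-06

[L]_eq = 0.4104 M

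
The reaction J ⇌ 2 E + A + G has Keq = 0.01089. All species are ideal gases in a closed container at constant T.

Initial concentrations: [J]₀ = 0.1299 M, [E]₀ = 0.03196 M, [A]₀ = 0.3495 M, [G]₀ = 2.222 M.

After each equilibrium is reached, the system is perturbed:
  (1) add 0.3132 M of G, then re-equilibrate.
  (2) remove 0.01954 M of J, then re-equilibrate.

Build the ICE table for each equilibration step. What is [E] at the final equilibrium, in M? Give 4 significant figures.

[E]_eq = 0.03633 M

Q₀ = 0.006107 vs Keq = 0.01089 ⇒ Q<K, forward
Step 1:
                   J          E          A          G
  init        0.1299    0.03196     0.3495      2.222
  Δ        -0.004797   0.009595   0.004797   0.004797
  eq          0.1251    0.04155     0.3543      2.227
  solve Keq expr → x = 0.004797; check Q = 0.01089
Then add 0.3132 M of G.
Step 2:
                   J          E          A          G
  init        0.1251    0.04155     0.3543       2.54
  Δ         0.001193  -0.002386  -0.001193  -0.001193
  eq          0.1263    0.03917     0.3531      2.539
  solve Keq expr → x = -0.001193; check Q = 0.01089
Then remove 0.01954 M of J.
Step 3:
                   J          E          A          G
  init        0.1068    0.03917     0.3531      2.539
  Δ         0.001418  -0.002836  -0.001418  -0.001418
  eq          0.1082    0.03633     0.3517      2.537
  solve Keq expr → x = -0.001418; check Q = 0.01089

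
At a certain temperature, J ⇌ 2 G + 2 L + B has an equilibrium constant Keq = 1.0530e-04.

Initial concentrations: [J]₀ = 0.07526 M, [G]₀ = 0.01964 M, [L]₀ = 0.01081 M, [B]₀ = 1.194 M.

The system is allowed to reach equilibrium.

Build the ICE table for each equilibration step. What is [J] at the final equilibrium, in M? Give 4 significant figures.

[J]_eq = 0.05897 M

Q₀ = 7.1511e-07 vs Keq = 1.0530e-04 ⇒ Q<K, forward
Step 1:
                   J          G          L          B
  Initial    0.07526    0.01964    0.01081      1.194
  Change    -0.01629    0.03257    0.03257    0.01629
  Equil      0.05897    0.05221    0.04338       1.21
  solve Keq expr → x = 0.01629; check Q = 1.0530e-04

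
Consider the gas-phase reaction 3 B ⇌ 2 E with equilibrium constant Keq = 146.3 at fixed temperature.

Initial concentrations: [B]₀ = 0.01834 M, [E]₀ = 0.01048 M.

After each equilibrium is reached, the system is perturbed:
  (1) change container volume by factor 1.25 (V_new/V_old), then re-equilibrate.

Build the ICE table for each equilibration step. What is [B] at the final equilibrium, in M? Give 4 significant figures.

[B]_eq = 0.009758 M

Q₀ = 17.8 vs Keq = 146.3 ⇒ Q<K, forward
Step 1:
                   B          E
  Initial    0.01834    0.01048
  Change   -0.006793   0.004529
  Equil      0.01155    0.01501
  solve Keq expr → x = 0.002264; check Q = 146.3
Then change container volume by factor 1.25 (V_new/V_old).
Step 2:
                   B          E
  Initial   0.009238    0.01201
  Change  5.2061e-04 -3.4708e-04
  Equil     0.009758    0.01166
  solve Keq expr → x = -1.7354e-04; check Q = 146.3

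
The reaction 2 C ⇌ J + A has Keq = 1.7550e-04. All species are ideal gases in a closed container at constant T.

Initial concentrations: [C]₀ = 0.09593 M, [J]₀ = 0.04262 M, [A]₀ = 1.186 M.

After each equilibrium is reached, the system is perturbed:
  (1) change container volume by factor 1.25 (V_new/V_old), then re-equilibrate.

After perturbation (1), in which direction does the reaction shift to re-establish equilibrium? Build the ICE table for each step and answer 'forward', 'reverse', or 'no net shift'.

Q₀ = 5.493 vs Keq = 1.7550e-04 ⇒ Q>K, reverse
Step 1:
                   C          J          A
  I          0.09593    0.04262      1.186
  C          0.08523   -0.04261   -0.04261
  E           0.1812 5.0374e-06      1.143
  solve Keq expr → x = -0.04261; check Q = 1.7550e-04
Then change container volume by factor 1.25 (V_new/V_old).
Step 2:
                   C          J          A
  I           0.1449 4.0299e-06     0.9147
  C                0          0          0
  E           0.1449 4.0299e-06     0.9147
  solve Keq expr → x = 0; check Q = 1.7550e-04

Direction: no net shift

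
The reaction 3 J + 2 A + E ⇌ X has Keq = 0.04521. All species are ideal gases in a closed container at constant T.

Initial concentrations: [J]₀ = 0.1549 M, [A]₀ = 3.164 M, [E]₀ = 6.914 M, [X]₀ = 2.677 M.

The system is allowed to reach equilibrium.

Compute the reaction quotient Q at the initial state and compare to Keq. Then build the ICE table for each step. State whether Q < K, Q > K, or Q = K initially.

Q₀ = 10.41 vs Keq = 0.04521 ⇒ Q>K, reverse
Step 1:
                    J           A           E           X
  Initial      0.1549       3.164       6.914       2.677
  Change       0.6792      0.4528      0.2264     -0.2264
  Equil        0.8341       3.617        7.14       2.451
  solve Keq expr → x = -0.2264; check Q = 0.04521

Q₀ = 10.41; Q > K (proceeds reverse)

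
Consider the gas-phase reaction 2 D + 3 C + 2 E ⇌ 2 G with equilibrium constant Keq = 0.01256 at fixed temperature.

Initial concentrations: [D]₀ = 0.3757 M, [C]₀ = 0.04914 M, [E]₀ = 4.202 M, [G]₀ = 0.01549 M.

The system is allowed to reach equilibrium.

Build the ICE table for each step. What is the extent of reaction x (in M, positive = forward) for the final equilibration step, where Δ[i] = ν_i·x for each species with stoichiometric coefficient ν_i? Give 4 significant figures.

x = -0.006136 M

Q₀ = 0.8113 vs Keq = 0.01256 ⇒ Q>K, reverse
Step 1:
                  D         C         E         G
  Initial    0.3757   0.04914     4.202   0.01549
  Change    0.01227   0.01841   0.01227  -0.01227
  Equil       0.388   0.06755     4.214  0.003217
  solve Keq expr → x = -0.006136; check Q = 0.01256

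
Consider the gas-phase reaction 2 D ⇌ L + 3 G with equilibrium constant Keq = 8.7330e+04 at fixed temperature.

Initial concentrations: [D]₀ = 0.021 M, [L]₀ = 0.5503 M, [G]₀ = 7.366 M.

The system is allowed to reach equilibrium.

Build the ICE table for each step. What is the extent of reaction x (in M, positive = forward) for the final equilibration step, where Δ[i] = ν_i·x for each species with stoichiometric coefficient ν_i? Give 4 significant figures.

Q₀ = 4.9872e+05 vs Keq = 8.7330e+04 ⇒ Q>K, reverse
Step 1:
                  D         L         G
  init        0.021    0.5503     7.366
  Δ         0.02811  -0.01406  -0.04217
  eq        0.04911    0.5362     7.324
  solve Keq expr → x = -0.01406; check Q = 8.7330e+04

x = -0.01406 M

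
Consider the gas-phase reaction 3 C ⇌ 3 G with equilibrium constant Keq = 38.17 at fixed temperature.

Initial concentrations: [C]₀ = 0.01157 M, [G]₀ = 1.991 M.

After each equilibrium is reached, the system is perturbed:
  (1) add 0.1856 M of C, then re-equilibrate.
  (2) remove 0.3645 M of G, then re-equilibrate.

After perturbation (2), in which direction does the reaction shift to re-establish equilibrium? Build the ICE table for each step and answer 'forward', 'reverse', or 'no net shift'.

Direction: forward

Q₀ = 5.0958e+06 vs Keq = 38.17 ⇒ Q>K, reverse
Step 1:
                  C         G
  init      0.01157     1.991
  Δ           0.447    -0.447
  eq         0.4586     1.544
  solve Keq expr → x = -0.149; check Q = 38.17
Then add 0.1856 M of C.
Step 2:
                  C         G
  init       0.6442     1.544
  Δ         -0.1431    0.1431
  eq         0.5011     1.687
  solve Keq expr → x = 0.0477; check Q = 38.17
Then remove 0.3645 M of G.
Step 3:
                  C         G
  init       0.5011     1.323
  Δ        -0.08347   0.08347
  eq         0.4176     1.406
  solve Keq expr → x = 0.02782; check Q = 38.17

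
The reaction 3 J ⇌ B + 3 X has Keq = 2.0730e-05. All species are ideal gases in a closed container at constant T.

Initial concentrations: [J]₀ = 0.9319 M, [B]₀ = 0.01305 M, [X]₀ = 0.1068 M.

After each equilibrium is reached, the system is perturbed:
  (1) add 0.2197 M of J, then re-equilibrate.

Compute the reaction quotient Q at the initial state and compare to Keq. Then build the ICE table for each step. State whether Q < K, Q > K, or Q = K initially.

Q₀ = 1.9643e-05; Q < K (proceeds forward)

Q₀ = 1.9643e-05 vs Keq = 2.0730e-05 ⇒ Q<K, forward
Step 1:
                   J          B          X
  Initial     0.9319    0.01305     0.1068
  Change  -9.5425e-04 3.1808e-04 9.5425e-04
  Equil       0.9309    0.01337     0.1078
  solve Keq expr → x = 3.1808e-04; check Q = 2.0730e-05
Then add 0.2197 M of J.
Step 2:
                   J          B          X
  Initial      1.151    0.01337     0.1078
  Change    -0.01255   0.004183    0.01255
  Equil        1.138    0.01755     0.1203
  solve Keq expr → x = 0.004183; check Q = 2.0730e-05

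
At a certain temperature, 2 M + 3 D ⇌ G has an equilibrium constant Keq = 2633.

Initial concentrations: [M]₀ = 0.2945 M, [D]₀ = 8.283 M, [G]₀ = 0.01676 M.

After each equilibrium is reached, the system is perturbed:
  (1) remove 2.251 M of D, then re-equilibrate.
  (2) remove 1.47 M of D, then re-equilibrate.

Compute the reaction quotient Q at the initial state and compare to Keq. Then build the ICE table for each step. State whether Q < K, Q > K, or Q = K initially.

Q₀ = 3.4005e-04; Q < K (proceeds forward)

Q₀ = 3.4005e-04 vs Keq = 2633 ⇒ Q<K, forward
Step 1:
                   M          D          G
  Initial     0.2945      8.283    0.01676
  Change     -0.2941    -0.4412     0.1471
  Equil   3.5921e-04      7.842     0.1638
  solve Keq expr → x = 0.1471; check Q = 2633
Then remove 2.251 M of D.
Step 2:
                   M          D          G
  Initial 3.5921e-04      5.591     0.1638
  Change  2.3722e-04 3.5584e-04 -1.1861e-04
  Equil   5.9644e-04      5.591     0.1637
  solve Keq expr → x = -1.1861e-04; check Q = 2633
Then remove 1.47 M of D.
Step 3:
                   M          D          G
  Initial 5.9644e-04      4.121     0.1637
  Change  3.4540e-04 5.1811e-04 -1.7270e-04
  Equil   9.4184e-04      4.122     0.1635
  solve Keq expr → x = -1.7270e-04; check Q = 2633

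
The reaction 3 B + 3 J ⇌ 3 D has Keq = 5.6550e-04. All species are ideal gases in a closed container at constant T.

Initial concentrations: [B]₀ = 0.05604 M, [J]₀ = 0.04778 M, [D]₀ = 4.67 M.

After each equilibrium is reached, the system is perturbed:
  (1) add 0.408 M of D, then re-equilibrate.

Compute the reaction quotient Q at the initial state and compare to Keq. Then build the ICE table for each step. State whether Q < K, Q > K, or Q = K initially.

Q₀ = 5.3054e+09; Q > K (proceeds reverse)

Q₀ = 5.3054e+09 vs Keq = 5.6550e-04 ⇒ Q>K, reverse
Step 1:
                   B          J          D
  init       0.05604    0.04778       4.67
  Δ            3.579      3.579     -3.579
  eq           3.636      3.627      1.091
  solve Keq expr → x = -1.193; check Q = 5.6550e-04
Then add 0.408 M of D.
Step 2:
                   B          J          D
  init         3.636      3.627      1.499
  Δ           0.2516     0.2516    -0.2516
  eq           3.887      3.879      1.247
  solve Keq expr → x = -0.08388; check Q = 5.6550e-04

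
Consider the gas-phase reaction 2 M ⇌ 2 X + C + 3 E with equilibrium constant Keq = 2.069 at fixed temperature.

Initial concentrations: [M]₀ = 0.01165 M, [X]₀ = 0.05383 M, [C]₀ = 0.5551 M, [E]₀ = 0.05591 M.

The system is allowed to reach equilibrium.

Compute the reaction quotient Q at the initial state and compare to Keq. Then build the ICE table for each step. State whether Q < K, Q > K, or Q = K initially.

Q₀ = 0.002071; Q < K (proceeds forward)

Q₀ = 0.002071 vs Keq = 2.069 ⇒ Q<K, forward
Step 1:
                  M         X         C         E
  init      0.01165   0.05383    0.5551   0.05591
  Δ        -0.01099   0.01099  0.005496   0.01649
  eq      6.5731e-04   0.06482    0.5606    0.0724
  solve Keq expr → x = 0.005496; check Q = 2.069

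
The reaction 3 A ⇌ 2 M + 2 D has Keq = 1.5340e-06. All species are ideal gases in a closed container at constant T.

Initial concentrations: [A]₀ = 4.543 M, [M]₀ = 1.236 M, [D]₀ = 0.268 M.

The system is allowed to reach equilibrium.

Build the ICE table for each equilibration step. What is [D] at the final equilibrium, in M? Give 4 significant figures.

[D]_eq = 0.01379 M

Q₀ = 0.00117 vs Keq = 1.5340e-06 ⇒ Q>K, reverse
Step 1:
                  A         M         D
  Initial     4.543     1.236     0.268
  Change     0.3813   -0.2542   -0.2542
  Equil       4.924    0.9818   0.01379
  solve Keq expr → x = -0.1271; check Q = 1.5340e-06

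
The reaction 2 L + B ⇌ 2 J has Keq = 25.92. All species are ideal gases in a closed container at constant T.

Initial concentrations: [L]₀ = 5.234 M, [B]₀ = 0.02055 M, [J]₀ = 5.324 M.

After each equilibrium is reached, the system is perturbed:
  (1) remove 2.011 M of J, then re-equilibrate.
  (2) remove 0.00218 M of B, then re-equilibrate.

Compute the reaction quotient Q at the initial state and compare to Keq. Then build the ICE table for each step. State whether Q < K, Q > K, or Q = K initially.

Q₀ = 50.35; Q > K (proceeds reverse)

Q₀ = 50.35 vs Keq = 25.92 ⇒ Q>K, reverse
Step 1:
                    L           B           J
  Initial       5.234     0.02055       5.324
  Change      0.03656     0.01828    -0.03656
  Equil         5.271     0.03883       5.287
  solve Keq expr → x = -0.01828; check Q = 25.92
Then remove 2.011 M of J.
Step 2:
                    L           B           J
  Initial       5.271     0.03883       3.276
  Change     -0.04644    -0.02322     0.04644
  Equil         5.224     0.01561       3.323
  solve Keq expr → x = 0.02322; check Q = 25.92
Then remove 0.00218 M of B.
Step 3:
                    L           B           J
  Initial       5.224     0.01343       3.323
  Change      0.00423    0.002115    -0.00423
  Equil         5.228     0.01554       3.319
  solve Keq expr → x = -0.002115; check Q = 25.92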